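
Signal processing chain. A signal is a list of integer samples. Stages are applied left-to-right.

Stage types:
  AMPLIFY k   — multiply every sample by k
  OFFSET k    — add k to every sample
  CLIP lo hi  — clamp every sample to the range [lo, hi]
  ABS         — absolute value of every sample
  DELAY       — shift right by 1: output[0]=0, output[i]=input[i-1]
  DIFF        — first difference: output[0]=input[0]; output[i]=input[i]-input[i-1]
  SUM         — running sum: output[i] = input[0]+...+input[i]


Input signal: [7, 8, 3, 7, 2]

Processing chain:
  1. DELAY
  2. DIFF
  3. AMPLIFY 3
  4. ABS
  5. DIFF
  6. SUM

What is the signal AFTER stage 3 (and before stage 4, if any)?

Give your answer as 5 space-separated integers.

Input: [7, 8, 3, 7, 2]
Stage 1 (DELAY): [0, 7, 8, 3, 7] = [0, 7, 8, 3, 7] -> [0, 7, 8, 3, 7]
Stage 2 (DIFF): s[0]=0, 7-0=7, 8-7=1, 3-8=-5, 7-3=4 -> [0, 7, 1, -5, 4]
Stage 3 (AMPLIFY 3): 0*3=0, 7*3=21, 1*3=3, -5*3=-15, 4*3=12 -> [0, 21, 3, -15, 12]

Answer: 0 21 3 -15 12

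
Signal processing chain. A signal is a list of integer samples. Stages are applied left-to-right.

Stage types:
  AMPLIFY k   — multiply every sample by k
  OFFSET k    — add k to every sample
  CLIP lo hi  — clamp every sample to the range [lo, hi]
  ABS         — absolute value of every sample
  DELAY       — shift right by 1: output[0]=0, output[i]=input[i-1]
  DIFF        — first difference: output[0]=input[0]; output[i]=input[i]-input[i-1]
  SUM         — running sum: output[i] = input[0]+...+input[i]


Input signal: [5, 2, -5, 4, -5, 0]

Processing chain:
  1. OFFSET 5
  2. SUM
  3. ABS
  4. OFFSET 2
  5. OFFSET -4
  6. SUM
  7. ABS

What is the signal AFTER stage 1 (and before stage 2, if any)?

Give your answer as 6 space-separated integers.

Input: [5, 2, -5, 4, -5, 0]
Stage 1 (OFFSET 5): 5+5=10, 2+5=7, -5+5=0, 4+5=9, -5+5=0, 0+5=5 -> [10, 7, 0, 9, 0, 5]

Answer: 10 7 0 9 0 5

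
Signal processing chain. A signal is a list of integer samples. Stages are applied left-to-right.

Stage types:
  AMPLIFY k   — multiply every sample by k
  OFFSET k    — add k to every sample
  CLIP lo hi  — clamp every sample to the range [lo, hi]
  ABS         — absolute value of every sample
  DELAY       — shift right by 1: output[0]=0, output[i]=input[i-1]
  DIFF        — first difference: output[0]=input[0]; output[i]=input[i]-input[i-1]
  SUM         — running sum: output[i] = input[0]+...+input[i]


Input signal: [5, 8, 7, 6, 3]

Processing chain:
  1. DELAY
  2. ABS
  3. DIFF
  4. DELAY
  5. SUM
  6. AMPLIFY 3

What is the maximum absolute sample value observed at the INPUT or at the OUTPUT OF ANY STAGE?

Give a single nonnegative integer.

Answer: 24

Derivation:
Input: [5, 8, 7, 6, 3] (max |s|=8)
Stage 1 (DELAY): [0, 5, 8, 7, 6] = [0, 5, 8, 7, 6] -> [0, 5, 8, 7, 6] (max |s|=8)
Stage 2 (ABS): |0|=0, |5|=5, |8|=8, |7|=7, |6|=6 -> [0, 5, 8, 7, 6] (max |s|=8)
Stage 3 (DIFF): s[0]=0, 5-0=5, 8-5=3, 7-8=-1, 6-7=-1 -> [0, 5, 3, -1, -1] (max |s|=5)
Stage 4 (DELAY): [0, 0, 5, 3, -1] = [0, 0, 5, 3, -1] -> [0, 0, 5, 3, -1] (max |s|=5)
Stage 5 (SUM): sum[0..0]=0, sum[0..1]=0, sum[0..2]=5, sum[0..3]=8, sum[0..4]=7 -> [0, 0, 5, 8, 7] (max |s|=8)
Stage 6 (AMPLIFY 3): 0*3=0, 0*3=0, 5*3=15, 8*3=24, 7*3=21 -> [0, 0, 15, 24, 21] (max |s|=24)
Overall max amplitude: 24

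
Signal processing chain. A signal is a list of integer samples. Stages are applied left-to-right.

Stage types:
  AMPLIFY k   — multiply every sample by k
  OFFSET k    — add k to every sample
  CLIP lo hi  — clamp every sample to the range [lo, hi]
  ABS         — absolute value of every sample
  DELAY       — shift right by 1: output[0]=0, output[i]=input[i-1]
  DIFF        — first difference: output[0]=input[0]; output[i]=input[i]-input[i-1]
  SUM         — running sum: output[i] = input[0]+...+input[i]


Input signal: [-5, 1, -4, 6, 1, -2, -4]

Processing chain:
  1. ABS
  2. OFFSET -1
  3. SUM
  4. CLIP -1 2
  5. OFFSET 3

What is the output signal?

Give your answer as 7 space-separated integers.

Answer: 5 5 5 5 5 5 5

Derivation:
Input: [-5, 1, -4, 6, 1, -2, -4]
Stage 1 (ABS): |-5|=5, |1|=1, |-4|=4, |6|=6, |1|=1, |-2|=2, |-4|=4 -> [5, 1, 4, 6, 1, 2, 4]
Stage 2 (OFFSET -1): 5+-1=4, 1+-1=0, 4+-1=3, 6+-1=5, 1+-1=0, 2+-1=1, 4+-1=3 -> [4, 0, 3, 5, 0, 1, 3]
Stage 3 (SUM): sum[0..0]=4, sum[0..1]=4, sum[0..2]=7, sum[0..3]=12, sum[0..4]=12, sum[0..5]=13, sum[0..6]=16 -> [4, 4, 7, 12, 12, 13, 16]
Stage 4 (CLIP -1 2): clip(4,-1,2)=2, clip(4,-1,2)=2, clip(7,-1,2)=2, clip(12,-1,2)=2, clip(12,-1,2)=2, clip(13,-1,2)=2, clip(16,-1,2)=2 -> [2, 2, 2, 2, 2, 2, 2]
Stage 5 (OFFSET 3): 2+3=5, 2+3=5, 2+3=5, 2+3=5, 2+3=5, 2+3=5, 2+3=5 -> [5, 5, 5, 5, 5, 5, 5]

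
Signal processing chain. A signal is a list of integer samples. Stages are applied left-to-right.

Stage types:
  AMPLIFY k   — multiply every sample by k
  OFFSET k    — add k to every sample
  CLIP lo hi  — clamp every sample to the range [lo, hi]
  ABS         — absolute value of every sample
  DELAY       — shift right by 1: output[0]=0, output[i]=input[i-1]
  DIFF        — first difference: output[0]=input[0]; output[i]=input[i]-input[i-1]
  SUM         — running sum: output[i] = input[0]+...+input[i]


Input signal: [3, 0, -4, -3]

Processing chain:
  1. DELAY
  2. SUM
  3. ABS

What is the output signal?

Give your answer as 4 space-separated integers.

Answer: 0 3 3 1

Derivation:
Input: [3, 0, -4, -3]
Stage 1 (DELAY): [0, 3, 0, -4] = [0, 3, 0, -4] -> [0, 3, 0, -4]
Stage 2 (SUM): sum[0..0]=0, sum[0..1]=3, sum[0..2]=3, sum[0..3]=-1 -> [0, 3, 3, -1]
Stage 3 (ABS): |0|=0, |3|=3, |3|=3, |-1|=1 -> [0, 3, 3, 1]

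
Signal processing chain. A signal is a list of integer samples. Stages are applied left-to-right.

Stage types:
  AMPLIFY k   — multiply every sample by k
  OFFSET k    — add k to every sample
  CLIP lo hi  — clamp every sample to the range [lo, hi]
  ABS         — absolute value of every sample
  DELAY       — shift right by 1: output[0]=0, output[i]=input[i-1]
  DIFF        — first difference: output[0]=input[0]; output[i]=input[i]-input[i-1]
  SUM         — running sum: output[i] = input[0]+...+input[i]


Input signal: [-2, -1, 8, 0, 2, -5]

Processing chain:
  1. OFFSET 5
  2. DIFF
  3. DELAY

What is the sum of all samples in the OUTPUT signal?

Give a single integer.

Answer: 7

Derivation:
Input: [-2, -1, 8, 0, 2, -5]
Stage 1 (OFFSET 5): -2+5=3, -1+5=4, 8+5=13, 0+5=5, 2+5=7, -5+5=0 -> [3, 4, 13, 5, 7, 0]
Stage 2 (DIFF): s[0]=3, 4-3=1, 13-4=9, 5-13=-8, 7-5=2, 0-7=-7 -> [3, 1, 9, -8, 2, -7]
Stage 3 (DELAY): [0, 3, 1, 9, -8, 2] = [0, 3, 1, 9, -8, 2] -> [0, 3, 1, 9, -8, 2]
Output sum: 7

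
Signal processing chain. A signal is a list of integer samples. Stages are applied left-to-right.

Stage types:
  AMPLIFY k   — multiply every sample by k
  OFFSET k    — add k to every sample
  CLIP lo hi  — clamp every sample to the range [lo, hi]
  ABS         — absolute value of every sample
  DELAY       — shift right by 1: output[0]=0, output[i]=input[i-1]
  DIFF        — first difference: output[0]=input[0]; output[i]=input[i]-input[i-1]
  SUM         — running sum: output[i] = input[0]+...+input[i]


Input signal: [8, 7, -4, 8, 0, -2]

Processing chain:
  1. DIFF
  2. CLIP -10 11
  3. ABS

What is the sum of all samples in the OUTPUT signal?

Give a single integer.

Answer: 40

Derivation:
Input: [8, 7, -4, 8, 0, -2]
Stage 1 (DIFF): s[0]=8, 7-8=-1, -4-7=-11, 8--4=12, 0-8=-8, -2-0=-2 -> [8, -1, -11, 12, -8, -2]
Stage 2 (CLIP -10 11): clip(8,-10,11)=8, clip(-1,-10,11)=-1, clip(-11,-10,11)=-10, clip(12,-10,11)=11, clip(-8,-10,11)=-8, clip(-2,-10,11)=-2 -> [8, -1, -10, 11, -8, -2]
Stage 3 (ABS): |8|=8, |-1|=1, |-10|=10, |11|=11, |-8|=8, |-2|=2 -> [8, 1, 10, 11, 8, 2]
Output sum: 40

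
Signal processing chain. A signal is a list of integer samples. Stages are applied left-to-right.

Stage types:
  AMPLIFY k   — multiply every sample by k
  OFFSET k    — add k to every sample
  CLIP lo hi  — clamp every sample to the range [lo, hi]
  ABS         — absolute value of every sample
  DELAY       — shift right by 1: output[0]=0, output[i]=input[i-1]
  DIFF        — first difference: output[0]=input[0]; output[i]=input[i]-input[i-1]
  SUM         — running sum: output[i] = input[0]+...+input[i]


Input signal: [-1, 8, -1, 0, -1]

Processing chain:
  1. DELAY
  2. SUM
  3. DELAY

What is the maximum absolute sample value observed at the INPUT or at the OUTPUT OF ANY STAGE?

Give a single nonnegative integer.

Answer: 8

Derivation:
Input: [-1, 8, -1, 0, -1] (max |s|=8)
Stage 1 (DELAY): [0, -1, 8, -1, 0] = [0, -1, 8, -1, 0] -> [0, -1, 8, -1, 0] (max |s|=8)
Stage 2 (SUM): sum[0..0]=0, sum[0..1]=-1, sum[0..2]=7, sum[0..3]=6, sum[0..4]=6 -> [0, -1, 7, 6, 6] (max |s|=7)
Stage 3 (DELAY): [0, 0, -1, 7, 6] = [0, 0, -1, 7, 6] -> [0, 0, -1, 7, 6] (max |s|=7)
Overall max amplitude: 8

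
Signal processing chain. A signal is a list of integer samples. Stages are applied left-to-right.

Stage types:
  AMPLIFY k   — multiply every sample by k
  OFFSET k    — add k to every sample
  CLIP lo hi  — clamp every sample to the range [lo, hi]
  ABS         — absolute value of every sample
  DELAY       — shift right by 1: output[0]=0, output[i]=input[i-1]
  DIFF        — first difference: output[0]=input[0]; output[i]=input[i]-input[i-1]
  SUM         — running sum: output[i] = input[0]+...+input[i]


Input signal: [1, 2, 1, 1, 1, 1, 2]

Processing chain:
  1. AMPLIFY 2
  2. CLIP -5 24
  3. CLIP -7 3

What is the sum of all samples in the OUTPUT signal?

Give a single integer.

Input: [1, 2, 1, 1, 1, 1, 2]
Stage 1 (AMPLIFY 2): 1*2=2, 2*2=4, 1*2=2, 1*2=2, 1*2=2, 1*2=2, 2*2=4 -> [2, 4, 2, 2, 2, 2, 4]
Stage 2 (CLIP -5 24): clip(2,-5,24)=2, clip(4,-5,24)=4, clip(2,-5,24)=2, clip(2,-5,24)=2, clip(2,-5,24)=2, clip(2,-5,24)=2, clip(4,-5,24)=4 -> [2, 4, 2, 2, 2, 2, 4]
Stage 3 (CLIP -7 3): clip(2,-7,3)=2, clip(4,-7,3)=3, clip(2,-7,3)=2, clip(2,-7,3)=2, clip(2,-7,3)=2, clip(2,-7,3)=2, clip(4,-7,3)=3 -> [2, 3, 2, 2, 2, 2, 3]
Output sum: 16

Answer: 16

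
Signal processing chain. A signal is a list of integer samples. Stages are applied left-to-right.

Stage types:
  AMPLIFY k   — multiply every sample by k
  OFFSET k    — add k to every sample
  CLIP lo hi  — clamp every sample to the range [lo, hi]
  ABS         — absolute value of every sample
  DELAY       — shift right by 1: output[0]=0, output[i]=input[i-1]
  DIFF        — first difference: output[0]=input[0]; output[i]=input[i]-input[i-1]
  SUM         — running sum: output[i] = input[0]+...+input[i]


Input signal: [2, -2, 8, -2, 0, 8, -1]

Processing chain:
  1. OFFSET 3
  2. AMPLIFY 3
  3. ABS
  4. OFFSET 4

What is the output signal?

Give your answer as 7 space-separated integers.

Answer: 19 7 37 7 13 37 10

Derivation:
Input: [2, -2, 8, -2, 0, 8, -1]
Stage 1 (OFFSET 3): 2+3=5, -2+3=1, 8+3=11, -2+3=1, 0+3=3, 8+3=11, -1+3=2 -> [5, 1, 11, 1, 3, 11, 2]
Stage 2 (AMPLIFY 3): 5*3=15, 1*3=3, 11*3=33, 1*3=3, 3*3=9, 11*3=33, 2*3=6 -> [15, 3, 33, 3, 9, 33, 6]
Stage 3 (ABS): |15|=15, |3|=3, |33|=33, |3|=3, |9|=9, |33|=33, |6|=6 -> [15, 3, 33, 3, 9, 33, 6]
Stage 4 (OFFSET 4): 15+4=19, 3+4=7, 33+4=37, 3+4=7, 9+4=13, 33+4=37, 6+4=10 -> [19, 7, 37, 7, 13, 37, 10]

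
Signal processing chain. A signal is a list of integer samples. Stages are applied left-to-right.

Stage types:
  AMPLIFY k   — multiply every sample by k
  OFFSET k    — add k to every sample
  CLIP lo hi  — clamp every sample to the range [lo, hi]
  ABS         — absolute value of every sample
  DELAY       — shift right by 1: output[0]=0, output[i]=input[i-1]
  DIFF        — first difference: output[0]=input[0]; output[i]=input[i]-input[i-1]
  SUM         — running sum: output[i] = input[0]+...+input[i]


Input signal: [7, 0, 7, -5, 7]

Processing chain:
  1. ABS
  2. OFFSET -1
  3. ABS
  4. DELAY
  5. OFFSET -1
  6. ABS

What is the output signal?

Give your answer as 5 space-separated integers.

Input: [7, 0, 7, -5, 7]
Stage 1 (ABS): |7|=7, |0|=0, |7|=7, |-5|=5, |7|=7 -> [7, 0, 7, 5, 7]
Stage 2 (OFFSET -1): 7+-1=6, 0+-1=-1, 7+-1=6, 5+-1=4, 7+-1=6 -> [6, -1, 6, 4, 6]
Stage 3 (ABS): |6|=6, |-1|=1, |6|=6, |4|=4, |6|=6 -> [6, 1, 6, 4, 6]
Stage 4 (DELAY): [0, 6, 1, 6, 4] = [0, 6, 1, 6, 4] -> [0, 6, 1, 6, 4]
Stage 5 (OFFSET -1): 0+-1=-1, 6+-1=5, 1+-1=0, 6+-1=5, 4+-1=3 -> [-1, 5, 0, 5, 3]
Stage 6 (ABS): |-1|=1, |5|=5, |0|=0, |5|=5, |3|=3 -> [1, 5, 0, 5, 3]

Answer: 1 5 0 5 3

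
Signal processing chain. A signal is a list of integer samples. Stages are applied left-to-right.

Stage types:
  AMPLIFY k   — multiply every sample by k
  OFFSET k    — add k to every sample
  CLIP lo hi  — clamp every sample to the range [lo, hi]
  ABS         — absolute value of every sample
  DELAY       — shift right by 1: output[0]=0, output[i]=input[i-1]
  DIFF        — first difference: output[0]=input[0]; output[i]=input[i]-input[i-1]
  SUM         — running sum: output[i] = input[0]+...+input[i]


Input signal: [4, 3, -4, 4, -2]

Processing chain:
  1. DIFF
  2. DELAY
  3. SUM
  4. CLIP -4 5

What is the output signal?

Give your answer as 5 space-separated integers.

Input: [4, 3, -4, 4, -2]
Stage 1 (DIFF): s[0]=4, 3-4=-1, -4-3=-7, 4--4=8, -2-4=-6 -> [4, -1, -7, 8, -6]
Stage 2 (DELAY): [0, 4, -1, -7, 8] = [0, 4, -1, -7, 8] -> [0, 4, -1, -7, 8]
Stage 3 (SUM): sum[0..0]=0, sum[0..1]=4, sum[0..2]=3, sum[0..3]=-4, sum[0..4]=4 -> [0, 4, 3, -4, 4]
Stage 4 (CLIP -4 5): clip(0,-4,5)=0, clip(4,-4,5)=4, clip(3,-4,5)=3, clip(-4,-4,5)=-4, clip(4,-4,5)=4 -> [0, 4, 3, -4, 4]

Answer: 0 4 3 -4 4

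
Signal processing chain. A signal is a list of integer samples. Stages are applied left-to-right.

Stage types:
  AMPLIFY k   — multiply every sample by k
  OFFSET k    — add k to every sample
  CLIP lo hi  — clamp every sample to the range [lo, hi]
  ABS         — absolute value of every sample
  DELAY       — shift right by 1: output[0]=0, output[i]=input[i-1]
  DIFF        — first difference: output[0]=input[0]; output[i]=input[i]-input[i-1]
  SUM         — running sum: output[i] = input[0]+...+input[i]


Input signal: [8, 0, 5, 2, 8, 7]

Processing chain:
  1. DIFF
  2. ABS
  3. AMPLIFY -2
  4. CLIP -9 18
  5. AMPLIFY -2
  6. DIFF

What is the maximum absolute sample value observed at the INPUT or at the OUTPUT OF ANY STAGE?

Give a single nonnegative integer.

Answer: 18

Derivation:
Input: [8, 0, 5, 2, 8, 7] (max |s|=8)
Stage 1 (DIFF): s[0]=8, 0-8=-8, 5-0=5, 2-5=-3, 8-2=6, 7-8=-1 -> [8, -8, 5, -3, 6, -1] (max |s|=8)
Stage 2 (ABS): |8|=8, |-8|=8, |5|=5, |-3|=3, |6|=6, |-1|=1 -> [8, 8, 5, 3, 6, 1] (max |s|=8)
Stage 3 (AMPLIFY -2): 8*-2=-16, 8*-2=-16, 5*-2=-10, 3*-2=-6, 6*-2=-12, 1*-2=-2 -> [-16, -16, -10, -6, -12, -2] (max |s|=16)
Stage 4 (CLIP -9 18): clip(-16,-9,18)=-9, clip(-16,-9,18)=-9, clip(-10,-9,18)=-9, clip(-6,-9,18)=-6, clip(-12,-9,18)=-9, clip(-2,-9,18)=-2 -> [-9, -9, -9, -6, -9, -2] (max |s|=9)
Stage 5 (AMPLIFY -2): -9*-2=18, -9*-2=18, -9*-2=18, -6*-2=12, -9*-2=18, -2*-2=4 -> [18, 18, 18, 12, 18, 4] (max |s|=18)
Stage 6 (DIFF): s[0]=18, 18-18=0, 18-18=0, 12-18=-6, 18-12=6, 4-18=-14 -> [18, 0, 0, -6, 6, -14] (max |s|=18)
Overall max amplitude: 18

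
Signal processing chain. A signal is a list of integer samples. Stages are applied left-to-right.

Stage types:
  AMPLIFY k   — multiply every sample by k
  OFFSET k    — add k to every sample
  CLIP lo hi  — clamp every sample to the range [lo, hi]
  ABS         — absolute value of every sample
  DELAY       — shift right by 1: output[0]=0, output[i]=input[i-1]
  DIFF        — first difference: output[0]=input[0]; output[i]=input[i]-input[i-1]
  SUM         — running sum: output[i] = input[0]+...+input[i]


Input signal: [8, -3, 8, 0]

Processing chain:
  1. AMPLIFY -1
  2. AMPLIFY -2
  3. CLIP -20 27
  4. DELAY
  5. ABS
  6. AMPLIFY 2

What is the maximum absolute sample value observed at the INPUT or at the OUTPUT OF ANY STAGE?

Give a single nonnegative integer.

Answer: 32

Derivation:
Input: [8, -3, 8, 0] (max |s|=8)
Stage 1 (AMPLIFY -1): 8*-1=-8, -3*-1=3, 8*-1=-8, 0*-1=0 -> [-8, 3, -8, 0] (max |s|=8)
Stage 2 (AMPLIFY -2): -8*-2=16, 3*-2=-6, -8*-2=16, 0*-2=0 -> [16, -6, 16, 0] (max |s|=16)
Stage 3 (CLIP -20 27): clip(16,-20,27)=16, clip(-6,-20,27)=-6, clip(16,-20,27)=16, clip(0,-20,27)=0 -> [16, -6, 16, 0] (max |s|=16)
Stage 4 (DELAY): [0, 16, -6, 16] = [0, 16, -6, 16] -> [0, 16, -6, 16] (max |s|=16)
Stage 5 (ABS): |0|=0, |16|=16, |-6|=6, |16|=16 -> [0, 16, 6, 16] (max |s|=16)
Stage 6 (AMPLIFY 2): 0*2=0, 16*2=32, 6*2=12, 16*2=32 -> [0, 32, 12, 32] (max |s|=32)
Overall max amplitude: 32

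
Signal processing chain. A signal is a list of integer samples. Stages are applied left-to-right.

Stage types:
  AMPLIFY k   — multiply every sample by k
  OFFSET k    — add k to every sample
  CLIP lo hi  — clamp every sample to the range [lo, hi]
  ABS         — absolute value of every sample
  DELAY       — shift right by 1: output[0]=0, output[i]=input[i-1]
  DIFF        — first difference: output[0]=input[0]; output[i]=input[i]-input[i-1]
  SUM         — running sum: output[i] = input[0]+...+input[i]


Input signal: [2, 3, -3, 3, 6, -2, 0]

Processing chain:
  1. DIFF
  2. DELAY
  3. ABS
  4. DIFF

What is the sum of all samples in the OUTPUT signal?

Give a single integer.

Input: [2, 3, -3, 3, 6, -2, 0]
Stage 1 (DIFF): s[0]=2, 3-2=1, -3-3=-6, 3--3=6, 6-3=3, -2-6=-8, 0--2=2 -> [2, 1, -6, 6, 3, -8, 2]
Stage 2 (DELAY): [0, 2, 1, -6, 6, 3, -8] = [0, 2, 1, -6, 6, 3, -8] -> [0, 2, 1, -6, 6, 3, -8]
Stage 3 (ABS): |0|=0, |2|=2, |1|=1, |-6|=6, |6|=6, |3|=3, |-8|=8 -> [0, 2, 1, 6, 6, 3, 8]
Stage 4 (DIFF): s[0]=0, 2-0=2, 1-2=-1, 6-1=5, 6-6=0, 3-6=-3, 8-3=5 -> [0, 2, -1, 5, 0, -3, 5]
Output sum: 8

Answer: 8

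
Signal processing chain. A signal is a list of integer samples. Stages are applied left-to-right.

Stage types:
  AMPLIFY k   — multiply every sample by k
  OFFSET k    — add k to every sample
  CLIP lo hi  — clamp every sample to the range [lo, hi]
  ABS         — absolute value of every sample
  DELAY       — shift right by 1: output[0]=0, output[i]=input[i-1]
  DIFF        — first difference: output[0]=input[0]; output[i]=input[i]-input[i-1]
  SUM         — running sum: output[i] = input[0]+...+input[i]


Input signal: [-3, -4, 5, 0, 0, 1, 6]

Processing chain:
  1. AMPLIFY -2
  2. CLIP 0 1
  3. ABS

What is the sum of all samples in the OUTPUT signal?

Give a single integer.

Input: [-3, -4, 5, 0, 0, 1, 6]
Stage 1 (AMPLIFY -2): -3*-2=6, -4*-2=8, 5*-2=-10, 0*-2=0, 0*-2=0, 1*-2=-2, 6*-2=-12 -> [6, 8, -10, 0, 0, -2, -12]
Stage 2 (CLIP 0 1): clip(6,0,1)=1, clip(8,0,1)=1, clip(-10,0,1)=0, clip(0,0,1)=0, clip(0,0,1)=0, clip(-2,0,1)=0, clip(-12,0,1)=0 -> [1, 1, 0, 0, 0, 0, 0]
Stage 3 (ABS): |1|=1, |1|=1, |0|=0, |0|=0, |0|=0, |0|=0, |0|=0 -> [1, 1, 0, 0, 0, 0, 0]
Output sum: 2

Answer: 2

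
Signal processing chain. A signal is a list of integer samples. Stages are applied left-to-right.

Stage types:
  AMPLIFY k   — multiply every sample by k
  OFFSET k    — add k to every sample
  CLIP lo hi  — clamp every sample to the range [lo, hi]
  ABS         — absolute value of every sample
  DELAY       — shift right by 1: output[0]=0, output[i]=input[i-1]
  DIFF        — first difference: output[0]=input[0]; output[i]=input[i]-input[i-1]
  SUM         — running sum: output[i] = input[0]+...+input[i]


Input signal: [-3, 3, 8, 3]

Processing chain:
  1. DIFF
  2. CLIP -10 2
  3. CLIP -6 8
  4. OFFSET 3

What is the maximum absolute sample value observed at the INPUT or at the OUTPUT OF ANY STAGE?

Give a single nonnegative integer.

Input: [-3, 3, 8, 3] (max |s|=8)
Stage 1 (DIFF): s[0]=-3, 3--3=6, 8-3=5, 3-8=-5 -> [-3, 6, 5, -5] (max |s|=6)
Stage 2 (CLIP -10 2): clip(-3,-10,2)=-3, clip(6,-10,2)=2, clip(5,-10,2)=2, clip(-5,-10,2)=-5 -> [-3, 2, 2, -5] (max |s|=5)
Stage 3 (CLIP -6 8): clip(-3,-6,8)=-3, clip(2,-6,8)=2, clip(2,-6,8)=2, clip(-5,-6,8)=-5 -> [-3, 2, 2, -5] (max |s|=5)
Stage 4 (OFFSET 3): -3+3=0, 2+3=5, 2+3=5, -5+3=-2 -> [0, 5, 5, -2] (max |s|=5)
Overall max amplitude: 8

Answer: 8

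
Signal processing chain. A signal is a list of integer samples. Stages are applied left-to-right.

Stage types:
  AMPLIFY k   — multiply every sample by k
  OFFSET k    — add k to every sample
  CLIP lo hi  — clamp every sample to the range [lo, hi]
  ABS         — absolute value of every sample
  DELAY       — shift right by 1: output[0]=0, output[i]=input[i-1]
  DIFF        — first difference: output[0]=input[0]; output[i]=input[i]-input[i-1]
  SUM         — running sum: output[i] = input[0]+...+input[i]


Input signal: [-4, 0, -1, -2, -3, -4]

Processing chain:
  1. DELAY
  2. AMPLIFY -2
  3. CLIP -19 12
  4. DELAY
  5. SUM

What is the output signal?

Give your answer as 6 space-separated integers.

Input: [-4, 0, -1, -2, -3, -4]
Stage 1 (DELAY): [0, -4, 0, -1, -2, -3] = [0, -4, 0, -1, -2, -3] -> [0, -4, 0, -1, -2, -3]
Stage 2 (AMPLIFY -2): 0*-2=0, -4*-2=8, 0*-2=0, -1*-2=2, -2*-2=4, -3*-2=6 -> [0, 8, 0, 2, 4, 6]
Stage 3 (CLIP -19 12): clip(0,-19,12)=0, clip(8,-19,12)=8, clip(0,-19,12)=0, clip(2,-19,12)=2, clip(4,-19,12)=4, clip(6,-19,12)=6 -> [0, 8, 0, 2, 4, 6]
Stage 4 (DELAY): [0, 0, 8, 0, 2, 4] = [0, 0, 8, 0, 2, 4] -> [0, 0, 8, 0, 2, 4]
Stage 5 (SUM): sum[0..0]=0, sum[0..1]=0, sum[0..2]=8, sum[0..3]=8, sum[0..4]=10, sum[0..5]=14 -> [0, 0, 8, 8, 10, 14]

Answer: 0 0 8 8 10 14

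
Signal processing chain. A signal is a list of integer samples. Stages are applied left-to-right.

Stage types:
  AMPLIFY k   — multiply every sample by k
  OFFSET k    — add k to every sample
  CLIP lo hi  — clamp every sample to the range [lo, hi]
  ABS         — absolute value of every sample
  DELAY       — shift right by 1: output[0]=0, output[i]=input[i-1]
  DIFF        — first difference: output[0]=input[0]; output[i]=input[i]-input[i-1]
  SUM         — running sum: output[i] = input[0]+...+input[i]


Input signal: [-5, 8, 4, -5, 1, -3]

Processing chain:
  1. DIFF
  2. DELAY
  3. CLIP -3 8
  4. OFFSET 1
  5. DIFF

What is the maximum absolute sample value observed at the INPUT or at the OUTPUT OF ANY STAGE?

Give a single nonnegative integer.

Input: [-5, 8, 4, -5, 1, -3] (max |s|=8)
Stage 1 (DIFF): s[0]=-5, 8--5=13, 4-8=-4, -5-4=-9, 1--5=6, -3-1=-4 -> [-5, 13, -4, -9, 6, -4] (max |s|=13)
Stage 2 (DELAY): [0, -5, 13, -4, -9, 6] = [0, -5, 13, -4, -9, 6] -> [0, -5, 13, -4, -9, 6] (max |s|=13)
Stage 3 (CLIP -3 8): clip(0,-3,8)=0, clip(-5,-3,8)=-3, clip(13,-3,8)=8, clip(-4,-3,8)=-3, clip(-9,-3,8)=-3, clip(6,-3,8)=6 -> [0, -3, 8, -3, -3, 6] (max |s|=8)
Stage 4 (OFFSET 1): 0+1=1, -3+1=-2, 8+1=9, -3+1=-2, -3+1=-2, 6+1=7 -> [1, -2, 9, -2, -2, 7] (max |s|=9)
Stage 5 (DIFF): s[0]=1, -2-1=-3, 9--2=11, -2-9=-11, -2--2=0, 7--2=9 -> [1, -3, 11, -11, 0, 9] (max |s|=11)
Overall max amplitude: 13

Answer: 13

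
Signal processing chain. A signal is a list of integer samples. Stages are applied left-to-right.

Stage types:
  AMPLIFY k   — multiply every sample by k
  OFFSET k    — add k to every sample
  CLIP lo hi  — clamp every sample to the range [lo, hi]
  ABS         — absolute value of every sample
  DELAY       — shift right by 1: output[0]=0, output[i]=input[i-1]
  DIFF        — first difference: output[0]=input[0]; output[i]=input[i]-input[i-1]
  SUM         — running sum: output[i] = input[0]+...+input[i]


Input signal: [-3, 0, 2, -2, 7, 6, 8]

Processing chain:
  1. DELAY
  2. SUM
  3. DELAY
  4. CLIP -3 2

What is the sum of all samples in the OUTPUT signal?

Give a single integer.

Input: [-3, 0, 2, -2, 7, 6, 8]
Stage 1 (DELAY): [0, -3, 0, 2, -2, 7, 6] = [0, -3, 0, 2, -2, 7, 6] -> [0, -3, 0, 2, -2, 7, 6]
Stage 2 (SUM): sum[0..0]=0, sum[0..1]=-3, sum[0..2]=-3, sum[0..3]=-1, sum[0..4]=-3, sum[0..5]=4, sum[0..6]=10 -> [0, -3, -3, -1, -3, 4, 10]
Stage 3 (DELAY): [0, 0, -3, -3, -1, -3, 4] = [0, 0, -3, -3, -1, -3, 4] -> [0, 0, -3, -3, -1, -3, 4]
Stage 4 (CLIP -3 2): clip(0,-3,2)=0, clip(0,-3,2)=0, clip(-3,-3,2)=-3, clip(-3,-3,2)=-3, clip(-1,-3,2)=-1, clip(-3,-3,2)=-3, clip(4,-3,2)=2 -> [0, 0, -3, -3, -1, -3, 2]
Output sum: -8

Answer: -8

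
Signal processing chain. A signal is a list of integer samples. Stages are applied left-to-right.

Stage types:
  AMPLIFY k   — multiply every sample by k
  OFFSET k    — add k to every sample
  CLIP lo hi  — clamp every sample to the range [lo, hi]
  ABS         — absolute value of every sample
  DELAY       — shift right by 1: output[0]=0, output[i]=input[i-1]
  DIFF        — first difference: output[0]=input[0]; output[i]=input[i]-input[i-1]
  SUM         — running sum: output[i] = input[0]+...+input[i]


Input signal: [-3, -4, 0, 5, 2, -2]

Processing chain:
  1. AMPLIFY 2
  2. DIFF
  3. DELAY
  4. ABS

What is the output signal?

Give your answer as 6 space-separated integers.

Answer: 0 6 2 8 10 6

Derivation:
Input: [-3, -4, 0, 5, 2, -2]
Stage 1 (AMPLIFY 2): -3*2=-6, -4*2=-8, 0*2=0, 5*2=10, 2*2=4, -2*2=-4 -> [-6, -8, 0, 10, 4, -4]
Stage 2 (DIFF): s[0]=-6, -8--6=-2, 0--8=8, 10-0=10, 4-10=-6, -4-4=-8 -> [-6, -2, 8, 10, -6, -8]
Stage 3 (DELAY): [0, -6, -2, 8, 10, -6] = [0, -6, -2, 8, 10, -6] -> [0, -6, -2, 8, 10, -6]
Stage 4 (ABS): |0|=0, |-6|=6, |-2|=2, |8|=8, |10|=10, |-6|=6 -> [0, 6, 2, 8, 10, 6]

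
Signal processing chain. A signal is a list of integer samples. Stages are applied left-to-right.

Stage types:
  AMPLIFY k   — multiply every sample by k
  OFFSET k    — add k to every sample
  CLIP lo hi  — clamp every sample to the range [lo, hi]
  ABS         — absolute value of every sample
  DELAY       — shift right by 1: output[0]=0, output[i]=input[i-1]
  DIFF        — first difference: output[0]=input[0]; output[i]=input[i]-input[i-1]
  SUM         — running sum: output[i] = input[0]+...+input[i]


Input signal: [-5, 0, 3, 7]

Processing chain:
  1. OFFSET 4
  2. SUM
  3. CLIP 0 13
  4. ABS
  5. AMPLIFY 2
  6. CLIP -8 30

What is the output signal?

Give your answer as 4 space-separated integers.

Input: [-5, 0, 3, 7]
Stage 1 (OFFSET 4): -5+4=-1, 0+4=4, 3+4=7, 7+4=11 -> [-1, 4, 7, 11]
Stage 2 (SUM): sum[0..0]=-1, sum[0..1]=3, sum[0..2]=10, sum[0..3]=21 -> [-1, 3, 10, 21]
Stage 3 (CLIP 0 13): clip(-1,0,13)=0, clip(3,0,13)=3, clip(10,0,13)=10, clip(21,0,13)=13 -> [0, 3, 10, 13]
Stage 4 (ABS): |0|=0, |3|=3, |10|=10, |13|=13 -> [0, 3, 10, 13]
Stage 5 (AMPLIFY 2): 0*2=0, 3*2=6, 10*2=20, 13*2=26 -> [0, 6, 20, 26]
Stage 6 (CLIP -8 30): clip(0,-8,30)=0, clip(6,-8,30)=6, clip(20,-8,30)=20, clip(26,-8,30)=26 -> [0, 6, 20, 26]

Answer: 0 6 20 26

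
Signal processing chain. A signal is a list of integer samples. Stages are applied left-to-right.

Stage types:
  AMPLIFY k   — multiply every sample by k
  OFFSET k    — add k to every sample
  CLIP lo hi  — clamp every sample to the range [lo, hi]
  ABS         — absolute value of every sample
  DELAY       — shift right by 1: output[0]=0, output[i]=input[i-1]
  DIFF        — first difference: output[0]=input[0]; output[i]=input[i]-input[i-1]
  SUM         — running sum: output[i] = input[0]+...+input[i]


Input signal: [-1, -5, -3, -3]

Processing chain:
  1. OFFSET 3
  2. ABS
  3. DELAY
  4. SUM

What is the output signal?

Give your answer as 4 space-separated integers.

Answer: 0 2 4 4

Derivation:
Input: [-1, -5, -3, -3]
Stage 1 (OFFSET 3): -1+3=2, -5+3=-2, -3+3=0, -3+3=0 -> [2, -2, 0, 0]
Stage 2 (ABS): |2|=2, |-2|=2, |0|=0, |0|=0 -> [2, 2, 0, 0]
Stage 3 (DELAY): [0, 2, 2, 0] = [0, 2, 2, 0] -> [0, 2, 2, 0]
Stage 4 (SUM): sum[0..0]=0, sum[0..1]=2, sum[0..2]=4, sum[0..3]=4 -> [0, 2, 4, 4]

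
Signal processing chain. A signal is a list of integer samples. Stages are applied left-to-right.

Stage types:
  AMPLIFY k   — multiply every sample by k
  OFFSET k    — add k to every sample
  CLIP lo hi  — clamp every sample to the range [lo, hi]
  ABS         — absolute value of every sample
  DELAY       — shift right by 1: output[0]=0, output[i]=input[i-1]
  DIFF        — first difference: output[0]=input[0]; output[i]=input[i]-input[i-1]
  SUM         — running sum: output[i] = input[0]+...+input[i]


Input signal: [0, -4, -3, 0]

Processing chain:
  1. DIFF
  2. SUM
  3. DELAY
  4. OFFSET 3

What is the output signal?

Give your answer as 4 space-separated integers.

Answer: 3 3 -1 0

Derivation:
Input: [0, -4, -3, 0]
Stage 1 (DIFF): s[0]=0, -4-0=-4, -3--4=1, 0--3=3 -> [0, -4, 1, 3]
Stage 2 (SUM): sum[0..0]=0, sum[0..1]=-4, sum[0..2]=-3, sum[0..3]=0 -> [0, -4, -3, 0]
Stage 3 (DELAY): [0, 0, -4, -3] = [0, 0, -4, -3] -> [0, 0, -4, -3]
Stage 4 (OFFSET 3): 0+3=3, 0+3=3, -4+3=-1, -3+3=0 -> [3, 3, -1, 0]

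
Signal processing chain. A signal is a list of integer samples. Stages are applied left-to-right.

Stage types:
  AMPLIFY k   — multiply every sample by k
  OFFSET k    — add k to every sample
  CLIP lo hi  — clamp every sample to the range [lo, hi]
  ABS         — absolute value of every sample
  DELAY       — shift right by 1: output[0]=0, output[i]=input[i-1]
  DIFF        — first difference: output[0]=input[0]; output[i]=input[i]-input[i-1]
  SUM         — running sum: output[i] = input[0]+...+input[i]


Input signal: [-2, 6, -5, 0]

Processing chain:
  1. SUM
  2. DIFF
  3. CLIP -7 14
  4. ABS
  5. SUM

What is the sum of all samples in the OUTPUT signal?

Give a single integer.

Input: [-2, 6, -5, 0]
Stage 1 (SUM): sum[0..0]=-2, sum[0..1]=4, sum[0..2]=-1, sum[0..3]=-1 -> [-2, 4, -1, -1]
Stage 2 (DIFF): s[0]=-2, 4--2=6, -1-4=-5, -1--1=0 -> [-2, 6, -5, 0]
Stage 3 (CLIP -7 14): clip(-2,-7,14)=-2, clip(6,-7,14)=6, clip(-5,-7,14)=-5, clip(0,-7,14)=0 -> [-2, 6, -5, 0]
Stage 4 (ABS): |-2|=2, |6|=6, |-5|=5, |0|=0 -> [2, 6, 5, 0]
Stage 5 (SUM): sum[0..0]=2, sum[0..1]=8, sum[0..2]=13, sum[0..3]=13 -> [2, 8, 13, 13]
Output sum: 36

Answer: 36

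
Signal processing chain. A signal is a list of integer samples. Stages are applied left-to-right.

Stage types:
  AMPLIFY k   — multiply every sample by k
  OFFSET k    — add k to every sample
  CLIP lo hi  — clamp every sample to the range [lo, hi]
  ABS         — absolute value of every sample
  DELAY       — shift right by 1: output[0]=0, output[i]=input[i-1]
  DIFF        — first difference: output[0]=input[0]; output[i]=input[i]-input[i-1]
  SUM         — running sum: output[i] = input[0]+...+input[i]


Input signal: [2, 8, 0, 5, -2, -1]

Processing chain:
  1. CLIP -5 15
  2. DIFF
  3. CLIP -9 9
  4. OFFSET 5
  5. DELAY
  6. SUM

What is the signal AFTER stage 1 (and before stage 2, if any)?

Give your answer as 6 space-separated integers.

Input: [2, 8, 0, 5, -2, -1]
Stage 1 (CLIP -5 15): clip(2,-5,15)=2, clip(8,-5,15)=8, clip(0,-5,15)=0, clip(5,-5,15)=5, clip(-2,-5,15)=-2, clip(-1,-5,15)=-1 -> [2, 8, 0, 5, -2, -1]

Answer: 2 8 0 5 -2 -1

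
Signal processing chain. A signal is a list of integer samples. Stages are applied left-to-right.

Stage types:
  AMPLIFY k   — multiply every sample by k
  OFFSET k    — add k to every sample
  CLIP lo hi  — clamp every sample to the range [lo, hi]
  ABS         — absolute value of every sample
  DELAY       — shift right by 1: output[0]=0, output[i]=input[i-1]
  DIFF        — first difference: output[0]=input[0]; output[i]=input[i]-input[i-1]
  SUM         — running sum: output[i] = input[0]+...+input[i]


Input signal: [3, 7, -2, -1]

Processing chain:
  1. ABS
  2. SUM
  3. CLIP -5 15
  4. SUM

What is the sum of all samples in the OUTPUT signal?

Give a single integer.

Answer: 79

Derivation:
Input: [3, 7, -2, -1]
Stage 1 (ABS): |3|=3, |7|=7, |-2|=2, |-1|=1 -> [3, 7, 2, 1]
Stage 2 (SUM): sum[0..0]=3, sum[0..1]=10, sum[0..2]=12, sum[0..3]=13 -> [3, 10, 12, 13]
Stage 3 (CLIP -5 15): clip(3,-5,15)=3, clip(10,-5,15)=10, clip(12,-5,15)=12, clip(13,-5,15)=13 -> [3, 10, 12, 13]
Stage 4 (SUM): sum[0..0]=3, sum[0..1]=13, sum[0..2]=25, sum[0..3]=38 -> [3, 13, 25, 38]
Output sum: 79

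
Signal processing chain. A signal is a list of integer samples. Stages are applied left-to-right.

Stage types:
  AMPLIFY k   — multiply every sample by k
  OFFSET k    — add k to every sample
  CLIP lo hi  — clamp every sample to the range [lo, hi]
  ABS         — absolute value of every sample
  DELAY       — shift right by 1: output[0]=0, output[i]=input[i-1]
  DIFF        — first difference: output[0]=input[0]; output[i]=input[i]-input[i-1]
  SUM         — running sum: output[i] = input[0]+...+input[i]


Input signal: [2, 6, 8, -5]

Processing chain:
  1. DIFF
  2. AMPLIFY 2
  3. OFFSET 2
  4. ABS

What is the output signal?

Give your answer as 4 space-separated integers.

Answer: 6 10 6 24

Derivation:
Input: [2, 6, 8, -5]
Stage 1 (DIFF): s[0]=2, 6-2=4, 8-6=2, -5-8=-13 -> [2, 4, 2, -13]
Stage 2 (AMPLIFY 2): 2*2=4, 4*2=8, 2*2=4, -13*2=-26 -> [4, 8, 4, -26]
Stage 3 (OFFSET 2): 4+2=6, 8+2=10, 4+2=6, -26+2=-24 -> [6, 10, 6, -24]
Stage 4 (ABS): |6|=6, |10|=10, |6|=6, |-24|=24 -> [6, 10, 6, 24]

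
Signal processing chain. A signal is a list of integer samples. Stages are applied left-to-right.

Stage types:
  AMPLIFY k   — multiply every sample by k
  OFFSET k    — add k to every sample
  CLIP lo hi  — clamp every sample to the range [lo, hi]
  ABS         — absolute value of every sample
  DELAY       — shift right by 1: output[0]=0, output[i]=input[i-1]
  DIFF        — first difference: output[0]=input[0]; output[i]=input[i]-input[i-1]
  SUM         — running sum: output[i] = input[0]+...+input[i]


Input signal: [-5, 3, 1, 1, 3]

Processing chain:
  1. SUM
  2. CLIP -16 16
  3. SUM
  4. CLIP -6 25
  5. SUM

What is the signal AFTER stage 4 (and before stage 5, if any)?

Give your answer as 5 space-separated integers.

Answer: -5 -6 -6 -6 -5

Derivation:
Input: [-5, 3, 1, 1, 3]
Stage 1 (SUM): sum[0..0]=-5, sum[0..1]=-2, sum[0..2]=-1, sum[0..3]=0, sum[0..4]=3 -> [-5, -2, -1, 0, 3]
Stage 2 (CLIP -16 16): clip(-5,-16,16)=-5, clip(-2,-16,16)=-2, clip(-1,-16,16)=-1, clip(0,-16,16)=0, clip(3,-16,16)=3 -> [-5, -2, -1, 0, 3]
Stage 3 (SUM): sum[0..0]=-5, sum[0..1]=-7, sum[0..2]=-8, sum[0..3]=-8, sum[0..4]=-5 -> [-5, -7, -8, -8, -5]
Stage 4 (CLIP -6 25): clip(-5,-6,25)=-5, clip(-7,-6,25)=-6, clip(-8,-6,25)=-6, clip(-8,-6,25)=-6, clip(-5,-6,25)=-5 -> [-5, -6, -6, -6, -5]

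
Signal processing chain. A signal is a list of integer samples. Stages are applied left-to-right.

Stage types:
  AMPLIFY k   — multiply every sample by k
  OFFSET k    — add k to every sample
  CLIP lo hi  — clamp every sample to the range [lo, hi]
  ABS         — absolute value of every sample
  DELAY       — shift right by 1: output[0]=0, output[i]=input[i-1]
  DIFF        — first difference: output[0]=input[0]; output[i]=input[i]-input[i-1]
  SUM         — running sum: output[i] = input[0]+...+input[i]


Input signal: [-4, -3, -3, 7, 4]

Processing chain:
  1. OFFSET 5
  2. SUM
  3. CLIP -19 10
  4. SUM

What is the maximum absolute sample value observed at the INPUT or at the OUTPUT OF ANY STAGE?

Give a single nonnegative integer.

Input: [-4, -3, -3, 7, 4] (max |s|=7)
Stage 1 (OFFSET 5): -4+5=1, -3+5=2, -3+5=2, 7+5=12, 4+5=9 -> [1, 2, 2, 12, 9] (max |s|=12)
Stage 2 (SUM): sum[0..0]=1, sum[0..1]=3, sum[0..2]=5, sum[0..3]=17, sum[0..4]=26 -> [1, 3, 5, 17, 26] (max |s|=26)
Stage 3 (CLIP -19 10): clip(1,-19,10)=1, clip(3,-19,10)=3, clip(5,-19,10)=5, clip(17,-19,10)=10, clip(26,-19,10)=10 -> [1, 3, 5, 10, 10] (max |s|=10)
Stage 4 (SUM): sum[0..0]=1, sum[0..1]=4, sum[0..2]=9, sum[0..3]=19, sum[0..4]=29 -> [1, 4, 9, 19, 29] (max |s|=29)
Overall max amplitude: 29

Answer: 29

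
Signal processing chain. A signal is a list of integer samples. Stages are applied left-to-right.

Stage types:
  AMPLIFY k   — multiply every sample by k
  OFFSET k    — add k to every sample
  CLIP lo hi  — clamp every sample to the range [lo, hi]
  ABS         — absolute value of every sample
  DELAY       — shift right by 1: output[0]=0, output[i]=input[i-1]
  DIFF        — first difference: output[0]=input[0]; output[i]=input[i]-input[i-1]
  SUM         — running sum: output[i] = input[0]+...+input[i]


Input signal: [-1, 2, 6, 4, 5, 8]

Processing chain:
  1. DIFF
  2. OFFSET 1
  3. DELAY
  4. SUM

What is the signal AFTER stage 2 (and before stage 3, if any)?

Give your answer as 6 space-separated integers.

Answer: 0 4 5 -1 2 4

Derivation:
Input: [-1, 2, 6, 4, 5, 8]
Stage 1 (DIFF): s[0]=-1, 2--1=3, 6-2=4, 4-6=-2, 5-4=1, 8-5=3 -> [-1, 3, 4, -2, 1, 3]
Stage 2 (OFFSET 1): -1+1=0, 3+1=4, 4+1=5, -2+1=-1, 1+1=2, 3+1=4 -> [0, 4, 5, -1, 2, 4]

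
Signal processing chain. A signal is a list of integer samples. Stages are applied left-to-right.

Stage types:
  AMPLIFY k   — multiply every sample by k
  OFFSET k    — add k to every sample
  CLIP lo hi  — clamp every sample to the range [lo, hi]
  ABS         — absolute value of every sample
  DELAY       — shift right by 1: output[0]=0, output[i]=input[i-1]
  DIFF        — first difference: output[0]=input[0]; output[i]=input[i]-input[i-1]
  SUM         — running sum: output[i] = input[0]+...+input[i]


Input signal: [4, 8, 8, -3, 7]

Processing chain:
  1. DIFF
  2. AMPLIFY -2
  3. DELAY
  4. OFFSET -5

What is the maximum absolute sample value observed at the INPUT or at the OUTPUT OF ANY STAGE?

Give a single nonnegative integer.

Answer: 22

Derivation:
Input: [4, 8, 8, -3, 7] (max |s|=8)
Stage 1 (DIFF): s[0]=4, 8-4=4, 8-8=0, -3-8=-11, 7--3=10 -> [4, 4, 0, -11, 10] (max |s|=11)
Stage 2 (AMPLIFY -2): 4*-2=-8, 4*-2=-8, 0*-2=0, -11*-2=22, 10*-2=-20 -> [-8, -8, 0, 22, -20] (max |s|=22)
Stage 3 (DELAY): [0, -8, -8, 0, 22] = [0, -8, -8, 0, 22] -> [0, -8, -8, 0, 22] (max |s|=22)
Stage 4 (OFFSET -5): 0+-5=-5, -8+-5=-13, -8+-5=-13, 0+-5=-5, 22+-5=17 -> [-5, -13, -13, -5, 17] (max |s|=17)
Overall max amplitude: 22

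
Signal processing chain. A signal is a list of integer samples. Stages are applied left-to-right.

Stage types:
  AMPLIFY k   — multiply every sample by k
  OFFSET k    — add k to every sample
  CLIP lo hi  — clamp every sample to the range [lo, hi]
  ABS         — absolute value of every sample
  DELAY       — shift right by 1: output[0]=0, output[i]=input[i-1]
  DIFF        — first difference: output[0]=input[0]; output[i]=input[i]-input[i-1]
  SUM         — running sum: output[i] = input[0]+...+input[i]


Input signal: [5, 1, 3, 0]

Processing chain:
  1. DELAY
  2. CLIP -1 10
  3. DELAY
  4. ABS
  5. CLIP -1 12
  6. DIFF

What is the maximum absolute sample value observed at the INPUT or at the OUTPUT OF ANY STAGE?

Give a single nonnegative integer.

Answer: 5

Derivation:
Input: [5, 1, 3, 0] (max |s|=5)
Stage 1 (DELAY): [0, 5, 1, 3] = [0, 5, 1, 3] -> [0, 5, 1, 3] (max |s|=5)
Stage 2 (CLIP -1 10): clip(0,-1,10)=0, clip(5,-1,10)=5, clip(1,-1,10)=1, clip(3,-1,10)=3 -> [0, 5, 1, 3] (max |s|=5)
Stage 3 (DELAY): [0, 0, 5, 1] = [0, 0, 5, 1] -> [0, 0, 5, 1] (max |s|=5)
Stage 4 (ABS): |0|=0, |0|=0, |5|=5, |1|=1 -> [0, 0, 5, 1] (max |s|=5)
Stage 5 (CLIP -1 12): clip(0,-1,12)=0, clip(0,-1,12)=0, clip(5,-1,12)=5, clip(1,-1,12)=1 -> [0, 0, 5, 1] (max |s|=5)
Stage 6 (DIFF): s[0]=0, 0-0=0, 5-0=5, 1-5=-4 -> [0, 0, 5, -4] (max |s|=5)
Overall max amplitude: 5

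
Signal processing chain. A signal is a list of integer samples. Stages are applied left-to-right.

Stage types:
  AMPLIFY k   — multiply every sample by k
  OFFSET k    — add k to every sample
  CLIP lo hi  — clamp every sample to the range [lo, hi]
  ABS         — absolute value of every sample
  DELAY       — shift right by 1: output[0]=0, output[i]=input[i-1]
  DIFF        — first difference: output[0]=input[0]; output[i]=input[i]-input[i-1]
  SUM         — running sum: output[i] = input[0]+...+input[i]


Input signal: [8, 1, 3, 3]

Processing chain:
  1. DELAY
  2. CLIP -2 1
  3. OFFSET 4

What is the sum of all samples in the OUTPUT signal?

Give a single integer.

Answer: 19

Derivation:
Input: [8, 1, 3, 3]
Stage 1 (DELAY): [0, 8, 1, 3] = [0, 8, 1, 3] -> [0, 8, 1, 3]
Stage 2 (CLIP -2 1): clip(0,-2,1)=0, clip(8,-2,1)=1, clip(1,-2,1)=1, clip(3,-2,1)=1 -> [0, 1, 1, 1]
Stage 3 (OFFSET 4): 0+4=4, 1+4=5, 1+4=5, 1+4=5 -> [4, 5, 5, 5]
Output sum: 19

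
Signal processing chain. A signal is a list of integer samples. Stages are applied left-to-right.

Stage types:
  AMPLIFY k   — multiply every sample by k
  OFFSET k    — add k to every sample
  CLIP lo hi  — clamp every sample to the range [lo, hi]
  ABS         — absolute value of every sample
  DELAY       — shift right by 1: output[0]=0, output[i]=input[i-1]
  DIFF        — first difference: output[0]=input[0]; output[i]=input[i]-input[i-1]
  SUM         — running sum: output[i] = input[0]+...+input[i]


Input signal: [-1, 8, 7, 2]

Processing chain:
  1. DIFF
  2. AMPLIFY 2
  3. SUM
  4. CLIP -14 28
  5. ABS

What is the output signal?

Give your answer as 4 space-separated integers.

Input: [-1, 8, 7, 2]
Stage 1 (DIFF): s[0]=-1, 8--1=9, 7-8=-1, 2-7=-5 -> [-1, 9, -1, -5]
Stage 2 (AMPLIFY 2): -1*2=-2, 9*2=18, -1*2=-2, -5*2=-10 -> [-2, 18, -2, -10]
Stage 3 (SUM): sum[0..0]=-2, sum[0..1]=16, sum[0..2]=14, sum[0..3]=4 -> [-2, 16, 14, 4]
Stage 4 (CLIP -14 28): clip(-2,-14,28)=-2, clip(16,-14,28)=16, clip(14,-14,28)=14, clip(4,-14,28)=4 -> [-2, 16, 14, 4]
Stage 5 (ABS): |-2|=2, |16|=16, |14|=14, |4|=4 -> [2, 16, 14, 4]

Answer: 2 16 14 4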